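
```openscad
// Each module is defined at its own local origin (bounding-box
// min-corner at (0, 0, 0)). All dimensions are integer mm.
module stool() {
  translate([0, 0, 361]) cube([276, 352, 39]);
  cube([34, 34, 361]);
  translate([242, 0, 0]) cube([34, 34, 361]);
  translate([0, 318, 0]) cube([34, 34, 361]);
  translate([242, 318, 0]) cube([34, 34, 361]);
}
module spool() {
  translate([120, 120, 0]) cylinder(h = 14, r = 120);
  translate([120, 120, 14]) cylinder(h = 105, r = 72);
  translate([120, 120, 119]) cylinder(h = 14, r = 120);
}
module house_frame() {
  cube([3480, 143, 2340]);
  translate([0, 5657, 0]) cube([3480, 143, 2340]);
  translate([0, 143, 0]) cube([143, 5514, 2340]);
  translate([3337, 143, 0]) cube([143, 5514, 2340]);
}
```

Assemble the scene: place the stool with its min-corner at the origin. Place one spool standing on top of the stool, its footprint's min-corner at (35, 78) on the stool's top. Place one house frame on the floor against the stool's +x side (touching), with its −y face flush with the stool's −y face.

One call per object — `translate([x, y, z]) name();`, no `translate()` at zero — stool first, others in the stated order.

stool();
translate([35, 78, 400]) spool();
translate([276, 0, 0]) house_frame();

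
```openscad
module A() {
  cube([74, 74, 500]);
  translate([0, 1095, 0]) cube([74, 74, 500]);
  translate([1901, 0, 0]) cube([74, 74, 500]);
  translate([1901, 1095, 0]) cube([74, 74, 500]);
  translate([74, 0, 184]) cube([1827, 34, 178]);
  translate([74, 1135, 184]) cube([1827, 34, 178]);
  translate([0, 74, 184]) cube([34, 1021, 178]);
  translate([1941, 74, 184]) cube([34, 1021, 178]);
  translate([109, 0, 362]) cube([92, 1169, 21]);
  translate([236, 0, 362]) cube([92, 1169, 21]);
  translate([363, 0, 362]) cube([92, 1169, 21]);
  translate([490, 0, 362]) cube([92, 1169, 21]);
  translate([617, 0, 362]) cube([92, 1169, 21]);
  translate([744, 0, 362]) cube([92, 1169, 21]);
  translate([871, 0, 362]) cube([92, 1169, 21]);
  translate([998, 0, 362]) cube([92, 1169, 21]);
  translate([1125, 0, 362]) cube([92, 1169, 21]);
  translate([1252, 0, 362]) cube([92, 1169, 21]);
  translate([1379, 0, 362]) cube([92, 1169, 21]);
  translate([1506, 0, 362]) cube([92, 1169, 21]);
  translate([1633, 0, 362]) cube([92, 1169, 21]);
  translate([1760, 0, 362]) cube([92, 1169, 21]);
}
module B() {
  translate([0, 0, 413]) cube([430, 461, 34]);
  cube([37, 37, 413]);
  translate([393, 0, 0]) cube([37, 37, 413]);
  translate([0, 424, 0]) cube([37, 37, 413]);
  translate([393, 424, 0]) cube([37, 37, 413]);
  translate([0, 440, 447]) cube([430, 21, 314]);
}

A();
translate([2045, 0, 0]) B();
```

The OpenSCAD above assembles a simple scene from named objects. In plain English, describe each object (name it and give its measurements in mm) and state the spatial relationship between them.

A is a bed frame 1975 mm long (x) by 1169 mm wide (y). Four 74×74 mm corner posts, 500 mm tall, at the corners of the footprint. Four rails of 34 mm thickness and 178 mm height run between adjacent posts with their undersides at z = 184 mm, their outer faces flush with the outside of the frame (the two x-running rails run between the posts' inner faces; the two y-running rails run between the posts' inner faces). 14 slats, each 92 mm wide (x) and 21 mm thick, lie across the top of the two x-running rails, running the full 1169 mm width of the frame in y; the slats are evenly spaced along x between the inner faces of the end posts with equal gaps (rounded down to the nearest mm) at the −x end and between each pair — any rounding remainder accumulates at the +x end.

B is a chair: 430×461 mm seat, 34 mm thick, top at z = 447 mm, on four 37 mm square corner legs flush with the seat edges. A 21 mm thick backrest slab spans the full seat width, extending 314 mm above the seat top, its back face flush with the seat's +y edge.

The chair is on the floor beside the bed frame on its +x side.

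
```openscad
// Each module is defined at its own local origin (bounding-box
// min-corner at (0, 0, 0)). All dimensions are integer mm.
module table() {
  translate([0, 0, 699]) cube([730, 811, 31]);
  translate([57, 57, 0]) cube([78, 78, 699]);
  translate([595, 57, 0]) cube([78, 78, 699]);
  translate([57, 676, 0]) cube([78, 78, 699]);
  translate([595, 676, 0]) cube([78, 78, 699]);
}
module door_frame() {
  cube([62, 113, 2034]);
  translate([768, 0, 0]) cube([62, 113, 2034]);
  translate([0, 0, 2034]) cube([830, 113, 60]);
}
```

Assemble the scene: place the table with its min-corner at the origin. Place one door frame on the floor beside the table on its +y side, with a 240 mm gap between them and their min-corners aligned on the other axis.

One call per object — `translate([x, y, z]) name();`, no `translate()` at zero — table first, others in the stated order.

table();
translate([0, 1051, 0]) door_frame();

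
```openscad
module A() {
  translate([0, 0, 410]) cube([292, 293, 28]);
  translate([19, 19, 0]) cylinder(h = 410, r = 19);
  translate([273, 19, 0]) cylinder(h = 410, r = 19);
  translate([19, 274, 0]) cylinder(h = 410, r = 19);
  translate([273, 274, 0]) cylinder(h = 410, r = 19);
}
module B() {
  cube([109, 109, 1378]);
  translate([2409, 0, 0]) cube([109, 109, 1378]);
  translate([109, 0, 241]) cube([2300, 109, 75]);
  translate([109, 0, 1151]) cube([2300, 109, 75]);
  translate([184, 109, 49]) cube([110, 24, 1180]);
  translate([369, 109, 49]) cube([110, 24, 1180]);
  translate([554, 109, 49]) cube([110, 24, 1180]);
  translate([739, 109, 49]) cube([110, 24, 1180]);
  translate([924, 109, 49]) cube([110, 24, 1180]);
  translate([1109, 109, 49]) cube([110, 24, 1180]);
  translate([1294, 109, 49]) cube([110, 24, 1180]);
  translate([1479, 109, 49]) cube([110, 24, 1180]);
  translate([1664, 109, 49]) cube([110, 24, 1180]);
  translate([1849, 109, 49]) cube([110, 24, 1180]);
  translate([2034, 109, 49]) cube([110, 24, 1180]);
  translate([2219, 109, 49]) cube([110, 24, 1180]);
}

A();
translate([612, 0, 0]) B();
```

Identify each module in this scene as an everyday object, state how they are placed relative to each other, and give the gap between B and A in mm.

A is a stool. B is a fence section. The fence section is on the floor beside the stool on its +x side. The gap between the fence section and the stool is 320 mm.

The fence section's nearest face is 320 mm from the stool's +x face.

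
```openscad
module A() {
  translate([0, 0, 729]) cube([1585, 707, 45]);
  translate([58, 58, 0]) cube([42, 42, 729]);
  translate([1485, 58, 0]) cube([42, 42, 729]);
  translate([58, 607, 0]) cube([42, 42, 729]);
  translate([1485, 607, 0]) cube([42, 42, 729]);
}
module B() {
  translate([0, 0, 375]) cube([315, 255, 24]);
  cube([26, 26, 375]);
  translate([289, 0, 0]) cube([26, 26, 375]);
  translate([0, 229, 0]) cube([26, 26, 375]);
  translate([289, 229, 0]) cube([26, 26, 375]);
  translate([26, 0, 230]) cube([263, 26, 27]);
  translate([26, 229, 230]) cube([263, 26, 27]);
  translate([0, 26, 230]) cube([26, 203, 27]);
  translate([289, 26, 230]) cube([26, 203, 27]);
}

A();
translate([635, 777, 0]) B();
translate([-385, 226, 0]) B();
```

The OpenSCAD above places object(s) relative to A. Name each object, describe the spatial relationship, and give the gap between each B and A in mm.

Each stool's nearest face is 70 mm from the table's bounding box.

A is a table. B is a stool. Two stools sit around the table at the +y, −x sides. The gap between each stool and the table is 70 mm.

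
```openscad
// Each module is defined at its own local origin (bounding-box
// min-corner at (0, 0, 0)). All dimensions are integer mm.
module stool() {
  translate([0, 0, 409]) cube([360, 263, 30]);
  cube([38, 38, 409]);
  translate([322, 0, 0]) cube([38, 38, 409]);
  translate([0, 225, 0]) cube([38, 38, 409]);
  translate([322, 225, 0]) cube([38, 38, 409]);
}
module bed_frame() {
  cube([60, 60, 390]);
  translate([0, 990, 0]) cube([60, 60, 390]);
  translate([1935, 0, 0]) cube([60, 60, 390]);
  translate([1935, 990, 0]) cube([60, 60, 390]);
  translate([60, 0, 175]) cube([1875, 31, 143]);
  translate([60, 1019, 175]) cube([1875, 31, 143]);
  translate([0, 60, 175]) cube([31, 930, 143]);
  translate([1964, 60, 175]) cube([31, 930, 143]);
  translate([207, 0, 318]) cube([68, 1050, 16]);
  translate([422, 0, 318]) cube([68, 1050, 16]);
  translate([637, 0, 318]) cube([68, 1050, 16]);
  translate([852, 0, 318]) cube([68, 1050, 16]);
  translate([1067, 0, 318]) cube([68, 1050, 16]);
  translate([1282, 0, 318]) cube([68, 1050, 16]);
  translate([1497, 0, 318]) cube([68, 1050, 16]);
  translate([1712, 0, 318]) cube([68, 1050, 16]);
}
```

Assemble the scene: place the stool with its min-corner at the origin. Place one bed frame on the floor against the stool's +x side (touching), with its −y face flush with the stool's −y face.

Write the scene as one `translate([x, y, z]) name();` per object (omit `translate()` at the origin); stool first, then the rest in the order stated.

stool();
translate([360, 0, 0]) bed_frame();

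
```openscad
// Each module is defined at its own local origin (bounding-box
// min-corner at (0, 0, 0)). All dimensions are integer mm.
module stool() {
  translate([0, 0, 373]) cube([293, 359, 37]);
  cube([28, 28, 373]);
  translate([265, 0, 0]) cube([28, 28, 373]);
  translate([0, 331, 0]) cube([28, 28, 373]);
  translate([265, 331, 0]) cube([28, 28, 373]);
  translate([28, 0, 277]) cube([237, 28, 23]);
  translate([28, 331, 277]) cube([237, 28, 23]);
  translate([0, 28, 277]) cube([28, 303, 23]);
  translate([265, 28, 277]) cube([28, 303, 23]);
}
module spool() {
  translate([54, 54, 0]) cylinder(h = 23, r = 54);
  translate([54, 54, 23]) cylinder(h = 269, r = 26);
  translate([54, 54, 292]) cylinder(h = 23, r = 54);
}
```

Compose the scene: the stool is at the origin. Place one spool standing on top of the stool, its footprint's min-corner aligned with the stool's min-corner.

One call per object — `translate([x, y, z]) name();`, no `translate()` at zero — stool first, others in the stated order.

stool();
translate([0, 0, 410]) spool();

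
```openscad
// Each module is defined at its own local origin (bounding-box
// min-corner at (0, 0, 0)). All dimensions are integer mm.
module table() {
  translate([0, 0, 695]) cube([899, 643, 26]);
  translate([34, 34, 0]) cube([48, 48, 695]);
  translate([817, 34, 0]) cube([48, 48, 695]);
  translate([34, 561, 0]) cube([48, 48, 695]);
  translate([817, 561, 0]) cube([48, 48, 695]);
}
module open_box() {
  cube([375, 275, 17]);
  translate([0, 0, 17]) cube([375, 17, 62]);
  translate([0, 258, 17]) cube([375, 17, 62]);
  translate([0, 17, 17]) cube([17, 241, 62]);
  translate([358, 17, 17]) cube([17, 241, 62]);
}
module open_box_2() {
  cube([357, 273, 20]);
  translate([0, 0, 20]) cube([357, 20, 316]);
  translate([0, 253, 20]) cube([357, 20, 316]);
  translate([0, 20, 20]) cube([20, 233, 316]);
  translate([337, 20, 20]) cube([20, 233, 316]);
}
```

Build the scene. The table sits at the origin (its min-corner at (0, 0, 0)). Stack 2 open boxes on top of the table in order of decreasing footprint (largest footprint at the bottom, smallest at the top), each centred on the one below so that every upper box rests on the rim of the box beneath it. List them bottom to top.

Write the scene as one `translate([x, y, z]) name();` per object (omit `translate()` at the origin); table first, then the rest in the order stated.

table();
translate([262, 184, 721]) open_box();
translate([271, 185, 800]) open_box_2();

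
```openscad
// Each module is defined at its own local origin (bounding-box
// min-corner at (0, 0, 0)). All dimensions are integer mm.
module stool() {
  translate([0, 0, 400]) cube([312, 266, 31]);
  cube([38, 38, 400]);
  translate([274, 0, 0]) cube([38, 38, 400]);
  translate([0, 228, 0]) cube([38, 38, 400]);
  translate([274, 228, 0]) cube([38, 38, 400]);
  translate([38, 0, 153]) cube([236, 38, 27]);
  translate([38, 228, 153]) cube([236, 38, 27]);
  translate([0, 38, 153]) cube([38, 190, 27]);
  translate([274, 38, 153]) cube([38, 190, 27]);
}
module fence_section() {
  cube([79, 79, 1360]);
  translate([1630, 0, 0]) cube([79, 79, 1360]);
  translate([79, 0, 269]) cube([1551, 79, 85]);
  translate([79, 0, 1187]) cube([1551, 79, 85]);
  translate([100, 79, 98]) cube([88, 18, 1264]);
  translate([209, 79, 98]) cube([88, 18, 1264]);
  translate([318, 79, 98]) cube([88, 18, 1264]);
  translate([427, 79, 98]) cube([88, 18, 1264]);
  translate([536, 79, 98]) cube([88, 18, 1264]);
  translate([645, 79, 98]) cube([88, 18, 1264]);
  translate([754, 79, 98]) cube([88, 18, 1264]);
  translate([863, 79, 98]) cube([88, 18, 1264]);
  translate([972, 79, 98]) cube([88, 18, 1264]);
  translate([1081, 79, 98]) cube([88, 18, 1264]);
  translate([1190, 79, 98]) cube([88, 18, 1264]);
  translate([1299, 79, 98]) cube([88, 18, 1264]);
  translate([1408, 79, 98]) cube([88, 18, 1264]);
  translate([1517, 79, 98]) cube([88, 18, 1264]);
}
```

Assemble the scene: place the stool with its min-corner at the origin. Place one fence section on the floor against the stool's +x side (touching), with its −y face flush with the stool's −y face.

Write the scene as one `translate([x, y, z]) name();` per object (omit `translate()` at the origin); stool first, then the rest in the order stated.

stool();
translate([312, 0, 0]) fence_section();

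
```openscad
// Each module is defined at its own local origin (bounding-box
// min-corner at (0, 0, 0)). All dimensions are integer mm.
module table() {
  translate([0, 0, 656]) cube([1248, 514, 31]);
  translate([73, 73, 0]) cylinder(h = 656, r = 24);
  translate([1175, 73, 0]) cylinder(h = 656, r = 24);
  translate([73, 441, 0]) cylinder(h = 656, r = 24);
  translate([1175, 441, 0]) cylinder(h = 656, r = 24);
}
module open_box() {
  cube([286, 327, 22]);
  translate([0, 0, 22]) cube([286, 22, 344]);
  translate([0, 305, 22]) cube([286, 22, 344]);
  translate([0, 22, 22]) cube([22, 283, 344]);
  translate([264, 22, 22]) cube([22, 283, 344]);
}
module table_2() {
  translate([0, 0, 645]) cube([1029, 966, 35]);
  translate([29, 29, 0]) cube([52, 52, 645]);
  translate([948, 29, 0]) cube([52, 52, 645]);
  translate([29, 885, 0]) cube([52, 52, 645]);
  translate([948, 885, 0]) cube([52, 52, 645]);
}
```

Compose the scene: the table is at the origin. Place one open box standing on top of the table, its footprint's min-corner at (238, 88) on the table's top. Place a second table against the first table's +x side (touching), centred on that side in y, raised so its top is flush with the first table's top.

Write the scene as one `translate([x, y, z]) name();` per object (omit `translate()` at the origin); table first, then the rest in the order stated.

table();
translate([238, 88, 687]) open_box();
translate([1248, -226, 7]) table_2();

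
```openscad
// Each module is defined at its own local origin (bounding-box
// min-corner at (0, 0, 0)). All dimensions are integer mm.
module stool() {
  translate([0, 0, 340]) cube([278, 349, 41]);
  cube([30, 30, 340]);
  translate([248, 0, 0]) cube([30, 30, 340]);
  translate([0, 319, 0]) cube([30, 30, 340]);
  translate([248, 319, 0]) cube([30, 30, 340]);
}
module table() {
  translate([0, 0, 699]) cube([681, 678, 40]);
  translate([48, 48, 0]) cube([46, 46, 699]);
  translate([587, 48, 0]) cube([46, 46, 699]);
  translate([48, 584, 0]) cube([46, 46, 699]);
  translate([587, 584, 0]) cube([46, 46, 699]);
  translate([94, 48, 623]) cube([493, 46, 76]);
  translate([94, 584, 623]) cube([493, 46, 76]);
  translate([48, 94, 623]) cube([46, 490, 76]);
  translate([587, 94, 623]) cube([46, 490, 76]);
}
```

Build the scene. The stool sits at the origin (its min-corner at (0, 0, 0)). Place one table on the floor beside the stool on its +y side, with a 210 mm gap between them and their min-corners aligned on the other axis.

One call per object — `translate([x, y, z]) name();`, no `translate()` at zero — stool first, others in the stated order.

stool();
translate([0, 559, 0]) table();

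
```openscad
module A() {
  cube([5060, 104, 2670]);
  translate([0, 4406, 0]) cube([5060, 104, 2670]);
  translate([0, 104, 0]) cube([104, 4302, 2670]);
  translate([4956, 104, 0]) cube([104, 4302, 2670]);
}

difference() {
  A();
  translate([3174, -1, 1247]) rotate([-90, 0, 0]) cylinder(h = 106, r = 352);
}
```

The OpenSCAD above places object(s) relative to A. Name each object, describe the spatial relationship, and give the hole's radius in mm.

A is a house frame. The house frame has a circular hole through its front wall. The hole's radius is 352 mm.

The subtracted cylinder has r = 352 mm.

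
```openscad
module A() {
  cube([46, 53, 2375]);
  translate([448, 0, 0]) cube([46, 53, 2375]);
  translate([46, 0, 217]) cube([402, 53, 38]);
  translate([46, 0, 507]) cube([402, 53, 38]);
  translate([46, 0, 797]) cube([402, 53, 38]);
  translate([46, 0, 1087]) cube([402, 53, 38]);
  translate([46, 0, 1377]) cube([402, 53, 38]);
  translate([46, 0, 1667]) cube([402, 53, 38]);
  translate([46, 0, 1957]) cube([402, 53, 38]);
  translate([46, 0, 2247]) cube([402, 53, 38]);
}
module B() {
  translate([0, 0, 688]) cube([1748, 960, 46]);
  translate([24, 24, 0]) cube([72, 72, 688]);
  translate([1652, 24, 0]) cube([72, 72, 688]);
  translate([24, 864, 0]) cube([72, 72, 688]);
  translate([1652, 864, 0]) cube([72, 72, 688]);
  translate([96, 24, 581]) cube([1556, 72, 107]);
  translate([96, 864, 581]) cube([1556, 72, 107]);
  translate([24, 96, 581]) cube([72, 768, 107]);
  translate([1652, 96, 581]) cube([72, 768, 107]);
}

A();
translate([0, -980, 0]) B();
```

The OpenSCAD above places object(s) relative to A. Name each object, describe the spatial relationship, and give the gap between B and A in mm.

A is a ladder. B is a table. The table is on the floor beside the ladder on its −y side. The gap between the table and the ladder is 20 mm.

The table's nearest face is 20 mm from the ladder's −y face.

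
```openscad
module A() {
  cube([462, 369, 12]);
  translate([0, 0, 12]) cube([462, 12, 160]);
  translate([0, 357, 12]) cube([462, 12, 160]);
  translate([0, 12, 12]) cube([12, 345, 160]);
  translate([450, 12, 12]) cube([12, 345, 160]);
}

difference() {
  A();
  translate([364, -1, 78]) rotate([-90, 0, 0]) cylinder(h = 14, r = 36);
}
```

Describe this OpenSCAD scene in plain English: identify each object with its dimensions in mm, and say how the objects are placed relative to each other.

A is an open storage box with external size 462×369×172 mm and wall thickness 12 mm (the base is also 12 mm thick). The base covers the whole footprint; the four walls stand on the base, with the y-facing walls full-width and the x-facing walls fitting between their inner faces.

The open box has a circular hole of radius 36 mm through its front wall, centred at (x = 364, z = 78).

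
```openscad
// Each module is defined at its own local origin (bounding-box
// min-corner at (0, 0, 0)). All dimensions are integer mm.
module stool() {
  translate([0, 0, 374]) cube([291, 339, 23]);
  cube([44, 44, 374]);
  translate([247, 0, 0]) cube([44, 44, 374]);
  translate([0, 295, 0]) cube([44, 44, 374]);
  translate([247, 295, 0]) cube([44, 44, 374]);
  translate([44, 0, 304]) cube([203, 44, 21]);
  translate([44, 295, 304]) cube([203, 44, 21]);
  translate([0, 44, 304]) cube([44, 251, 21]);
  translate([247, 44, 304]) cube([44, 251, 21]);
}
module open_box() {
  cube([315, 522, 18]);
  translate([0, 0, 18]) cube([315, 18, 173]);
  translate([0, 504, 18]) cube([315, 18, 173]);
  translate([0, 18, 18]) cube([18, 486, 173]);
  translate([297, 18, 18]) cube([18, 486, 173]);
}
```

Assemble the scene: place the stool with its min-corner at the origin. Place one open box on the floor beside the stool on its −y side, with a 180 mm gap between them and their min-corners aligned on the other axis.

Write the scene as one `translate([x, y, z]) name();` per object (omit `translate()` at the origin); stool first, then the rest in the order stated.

stool();
translate([0, -702, 0]) open_box();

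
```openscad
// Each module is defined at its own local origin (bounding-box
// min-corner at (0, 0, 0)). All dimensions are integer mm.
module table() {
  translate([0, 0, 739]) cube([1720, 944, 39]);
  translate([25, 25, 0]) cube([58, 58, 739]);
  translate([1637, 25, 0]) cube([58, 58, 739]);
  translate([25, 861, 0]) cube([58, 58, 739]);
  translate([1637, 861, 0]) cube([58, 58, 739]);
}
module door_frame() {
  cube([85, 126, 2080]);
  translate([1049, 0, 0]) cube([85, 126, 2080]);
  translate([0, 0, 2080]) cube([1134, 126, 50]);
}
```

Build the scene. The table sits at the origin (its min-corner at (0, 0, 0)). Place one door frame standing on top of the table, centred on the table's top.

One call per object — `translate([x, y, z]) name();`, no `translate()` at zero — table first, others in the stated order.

table();
translate([293, 409, 778]) door_frame();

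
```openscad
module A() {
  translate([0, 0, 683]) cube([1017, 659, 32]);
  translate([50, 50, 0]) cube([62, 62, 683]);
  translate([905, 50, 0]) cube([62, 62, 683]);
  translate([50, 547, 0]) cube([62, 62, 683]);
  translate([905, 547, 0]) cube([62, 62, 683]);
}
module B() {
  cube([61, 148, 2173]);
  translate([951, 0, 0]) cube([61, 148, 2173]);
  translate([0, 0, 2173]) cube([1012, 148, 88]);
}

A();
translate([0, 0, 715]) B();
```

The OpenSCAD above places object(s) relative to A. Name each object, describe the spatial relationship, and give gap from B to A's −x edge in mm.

A is a table. B is a door frame. The door frame is on top of the table. The gap from the door frame to the table's −x edge is 0 mm.

The door frame's min-x is at 0; the table's min-x is 0; gap = 0 mm.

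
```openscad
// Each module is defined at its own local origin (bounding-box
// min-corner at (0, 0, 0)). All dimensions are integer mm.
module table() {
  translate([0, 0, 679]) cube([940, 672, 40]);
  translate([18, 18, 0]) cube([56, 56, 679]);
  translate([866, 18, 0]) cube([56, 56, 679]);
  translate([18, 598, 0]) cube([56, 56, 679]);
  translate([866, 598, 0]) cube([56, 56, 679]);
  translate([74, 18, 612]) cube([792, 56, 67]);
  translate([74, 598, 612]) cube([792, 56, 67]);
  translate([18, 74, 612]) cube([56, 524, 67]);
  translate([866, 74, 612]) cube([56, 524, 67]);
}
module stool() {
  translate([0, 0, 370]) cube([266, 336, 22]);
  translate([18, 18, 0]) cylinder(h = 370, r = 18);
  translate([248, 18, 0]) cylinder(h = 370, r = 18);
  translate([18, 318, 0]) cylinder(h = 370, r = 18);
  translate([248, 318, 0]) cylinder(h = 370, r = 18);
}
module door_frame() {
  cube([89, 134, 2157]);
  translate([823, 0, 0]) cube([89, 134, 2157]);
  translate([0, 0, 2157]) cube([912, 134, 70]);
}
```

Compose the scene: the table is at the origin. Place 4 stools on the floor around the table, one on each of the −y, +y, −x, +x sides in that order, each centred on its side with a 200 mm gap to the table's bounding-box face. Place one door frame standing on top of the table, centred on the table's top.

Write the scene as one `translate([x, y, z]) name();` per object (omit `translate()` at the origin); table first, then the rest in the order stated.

table();
translate([337, -536, 0]) stool();
translate([337, 872, 0]) stool();
translate([-466, 168, 0]) stool();
translate([1140, 168, 0]) stool();
translate([14, 269, 719]) door_frame();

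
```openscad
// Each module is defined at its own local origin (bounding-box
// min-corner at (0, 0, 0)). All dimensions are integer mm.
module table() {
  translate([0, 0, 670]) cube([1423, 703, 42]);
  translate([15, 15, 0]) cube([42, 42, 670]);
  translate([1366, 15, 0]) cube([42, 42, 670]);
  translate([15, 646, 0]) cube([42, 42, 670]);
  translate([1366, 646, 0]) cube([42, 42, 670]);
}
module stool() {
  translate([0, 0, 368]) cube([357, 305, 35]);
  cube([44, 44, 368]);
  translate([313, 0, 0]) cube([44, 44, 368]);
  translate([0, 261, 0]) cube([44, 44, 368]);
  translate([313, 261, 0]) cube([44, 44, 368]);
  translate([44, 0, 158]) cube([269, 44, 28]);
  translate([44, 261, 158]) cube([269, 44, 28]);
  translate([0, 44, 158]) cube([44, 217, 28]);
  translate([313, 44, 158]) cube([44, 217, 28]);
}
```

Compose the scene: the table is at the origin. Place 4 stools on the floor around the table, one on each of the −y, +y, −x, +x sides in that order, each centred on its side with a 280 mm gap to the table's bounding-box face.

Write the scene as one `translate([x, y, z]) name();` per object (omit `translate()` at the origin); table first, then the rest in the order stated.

table();
translate([533, -585, 0]) stool();
translate([533, 983, 0]) stool();
translate([-637, 199, 0]) stool();
translate([1703, 199, 0]) stool();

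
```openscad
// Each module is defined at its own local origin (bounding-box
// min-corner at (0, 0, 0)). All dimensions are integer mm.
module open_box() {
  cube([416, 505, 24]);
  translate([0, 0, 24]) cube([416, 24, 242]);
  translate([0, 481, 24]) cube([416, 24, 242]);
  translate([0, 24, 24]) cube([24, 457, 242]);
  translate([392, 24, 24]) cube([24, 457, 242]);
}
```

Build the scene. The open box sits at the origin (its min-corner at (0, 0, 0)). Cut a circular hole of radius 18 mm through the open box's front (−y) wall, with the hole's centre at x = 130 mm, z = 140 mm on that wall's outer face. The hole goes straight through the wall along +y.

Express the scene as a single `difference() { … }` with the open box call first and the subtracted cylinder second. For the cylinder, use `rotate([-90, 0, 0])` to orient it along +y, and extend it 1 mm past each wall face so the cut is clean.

difference() {
  open_box();
  translate([130, -1, 140]) rotate([-90, 0, 0]) cylinder(h = 26, r = 18);
}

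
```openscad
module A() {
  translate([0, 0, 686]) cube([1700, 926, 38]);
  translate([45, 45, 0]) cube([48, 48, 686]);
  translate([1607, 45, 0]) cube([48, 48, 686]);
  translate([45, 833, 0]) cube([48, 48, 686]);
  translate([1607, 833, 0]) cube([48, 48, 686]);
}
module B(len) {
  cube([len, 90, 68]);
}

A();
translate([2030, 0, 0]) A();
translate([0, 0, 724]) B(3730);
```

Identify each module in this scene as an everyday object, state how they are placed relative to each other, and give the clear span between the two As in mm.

Second table starts at x = 2030; first ends at x = 1700; clear span = 2030 − 1700 = 330 mm.

A is a table. B is a beam. A beam spans the tops of two tables. The clear span between the two tables is 330 mm.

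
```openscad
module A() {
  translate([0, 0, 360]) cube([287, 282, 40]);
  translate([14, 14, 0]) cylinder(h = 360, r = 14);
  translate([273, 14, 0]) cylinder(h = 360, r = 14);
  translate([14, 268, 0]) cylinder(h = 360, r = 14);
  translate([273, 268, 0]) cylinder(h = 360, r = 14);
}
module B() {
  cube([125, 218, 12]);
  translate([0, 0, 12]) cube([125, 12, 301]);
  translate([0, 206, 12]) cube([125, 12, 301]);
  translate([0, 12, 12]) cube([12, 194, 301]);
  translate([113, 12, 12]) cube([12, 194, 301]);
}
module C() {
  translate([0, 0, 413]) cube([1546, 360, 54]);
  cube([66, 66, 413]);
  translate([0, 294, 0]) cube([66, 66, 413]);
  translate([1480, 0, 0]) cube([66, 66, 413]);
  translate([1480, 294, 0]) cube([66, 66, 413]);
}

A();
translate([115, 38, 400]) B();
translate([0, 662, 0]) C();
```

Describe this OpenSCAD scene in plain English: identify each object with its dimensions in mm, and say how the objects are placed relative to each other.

A is a four-legged stool. The seat is a 287×282×40 mm slab whose top surface is at z = 400 mm; four round legs, each 28 mm in diameter, run from the floor (z = 0) to the underside of the seat, each leg's axis is inset half a diameter from the nearest pair of seat edges (so the leg's bounding box is flush with the corner).

B is an open-topped rectangular box: outside dimensions 125×218×313 mm, with a uniform wall and base thickness of 12 mm. The base is a full 125×218 slab on the floor; four walls sit on top of the base. The front and back walls (the −y and +y sides) span the full width; the two side walls fit between them.

C is a long wooden bench with a 1546 mm (x) × 360 mm (y) seat, 54 mm thick, its top surface 467 mm above the floor. Four 66 mm square legs at the seat corners, flush with the edges, run from z = 0 to the seat underside.

The open box is on top of the stool. The bench is on the floor beside the stool on its +y side.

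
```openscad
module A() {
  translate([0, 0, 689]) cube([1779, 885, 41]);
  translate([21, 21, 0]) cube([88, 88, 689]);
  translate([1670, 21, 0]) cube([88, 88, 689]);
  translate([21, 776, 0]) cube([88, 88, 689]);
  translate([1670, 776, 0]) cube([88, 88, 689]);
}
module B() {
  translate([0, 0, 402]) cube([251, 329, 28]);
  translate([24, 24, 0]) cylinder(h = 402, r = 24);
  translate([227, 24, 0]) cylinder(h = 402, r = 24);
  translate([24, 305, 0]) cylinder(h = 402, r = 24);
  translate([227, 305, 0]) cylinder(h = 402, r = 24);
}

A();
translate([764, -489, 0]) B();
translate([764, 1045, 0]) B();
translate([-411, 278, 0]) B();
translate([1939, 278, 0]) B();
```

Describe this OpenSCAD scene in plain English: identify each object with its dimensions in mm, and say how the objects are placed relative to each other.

A is a table: top 1779 mm (x) × 885 mm (y), 41 mm thick, upper face at z = 730 mm, on four 88×88 mm square legs, each inset 21 mm from the nearest pair of top edges, running from z = 0 to the bottom of the top.

B is a four-legged stool. The seat is a 251×329×28 mm slab whose top surface is at z = 430 mm; four round legs, each 48 mm in diameter, run from the floor (z = 0) to the underside of the seat, each leg's axis is inset half a diameter from the nearest pair of seat edges (so the leg's bounding box is flush with the corner).

Four stools sit around the table at the −y, +y, −x, +x sides.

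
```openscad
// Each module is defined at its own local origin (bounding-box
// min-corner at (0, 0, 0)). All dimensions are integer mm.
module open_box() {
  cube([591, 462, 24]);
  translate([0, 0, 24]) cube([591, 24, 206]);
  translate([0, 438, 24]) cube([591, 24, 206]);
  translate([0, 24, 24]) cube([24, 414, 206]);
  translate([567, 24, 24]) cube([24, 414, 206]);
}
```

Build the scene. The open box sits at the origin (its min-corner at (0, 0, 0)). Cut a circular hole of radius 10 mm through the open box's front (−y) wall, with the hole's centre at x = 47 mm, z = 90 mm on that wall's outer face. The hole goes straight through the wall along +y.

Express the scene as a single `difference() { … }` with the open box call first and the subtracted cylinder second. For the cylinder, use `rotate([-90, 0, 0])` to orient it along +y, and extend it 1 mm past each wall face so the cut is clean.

difference() {
  open_box();
  translate([47, -1, 90]) rotate([-90, 0, 0]) cylinder(h = 26, r = 10);
}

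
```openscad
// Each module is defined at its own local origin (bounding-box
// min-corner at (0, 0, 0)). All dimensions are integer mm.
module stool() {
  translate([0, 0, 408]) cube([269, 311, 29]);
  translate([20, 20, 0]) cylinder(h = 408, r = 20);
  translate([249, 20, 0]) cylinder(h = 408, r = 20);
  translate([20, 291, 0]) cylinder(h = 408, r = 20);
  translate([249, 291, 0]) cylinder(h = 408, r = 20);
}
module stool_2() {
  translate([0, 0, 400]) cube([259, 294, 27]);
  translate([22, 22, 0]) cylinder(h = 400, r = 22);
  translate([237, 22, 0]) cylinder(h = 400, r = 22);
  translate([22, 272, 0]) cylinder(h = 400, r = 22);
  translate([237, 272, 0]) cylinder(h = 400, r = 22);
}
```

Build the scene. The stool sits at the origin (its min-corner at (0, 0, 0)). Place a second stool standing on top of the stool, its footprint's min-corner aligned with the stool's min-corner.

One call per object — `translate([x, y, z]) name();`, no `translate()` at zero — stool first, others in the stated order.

stool();
translate([0, 0, 437]) stool_2();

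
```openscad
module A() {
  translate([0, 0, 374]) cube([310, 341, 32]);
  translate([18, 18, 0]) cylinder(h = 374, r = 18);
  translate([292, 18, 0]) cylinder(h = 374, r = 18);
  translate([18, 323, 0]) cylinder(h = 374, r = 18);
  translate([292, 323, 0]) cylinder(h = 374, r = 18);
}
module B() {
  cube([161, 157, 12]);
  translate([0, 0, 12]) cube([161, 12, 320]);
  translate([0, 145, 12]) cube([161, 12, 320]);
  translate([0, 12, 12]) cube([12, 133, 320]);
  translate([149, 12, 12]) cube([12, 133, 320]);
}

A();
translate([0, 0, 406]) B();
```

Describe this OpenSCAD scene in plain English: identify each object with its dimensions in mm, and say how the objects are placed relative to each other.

A is a simple wooden stool: a rectangular seat 310 mm (x) by 341 mm (y), 32 mm thick, top face at z = 406 mm, on four round legs, each 36 mm in diameter. The legs rest on z = 0, each leg's axis is inset half a diameter from the nearest pair of seat edges (so the leg's bounding box is flush with the corner).

B is an open-topped rectangular box: outside dimensions 161×157×332 mm, with a uniform wall and base thickness of 12 mm. The base is a full 161×157 slab on the floor; four walls sit on top of the base. The front and back walls (the −y and +y sides) span the full width; the two side walls fit between them.

The open box is on top of the stool.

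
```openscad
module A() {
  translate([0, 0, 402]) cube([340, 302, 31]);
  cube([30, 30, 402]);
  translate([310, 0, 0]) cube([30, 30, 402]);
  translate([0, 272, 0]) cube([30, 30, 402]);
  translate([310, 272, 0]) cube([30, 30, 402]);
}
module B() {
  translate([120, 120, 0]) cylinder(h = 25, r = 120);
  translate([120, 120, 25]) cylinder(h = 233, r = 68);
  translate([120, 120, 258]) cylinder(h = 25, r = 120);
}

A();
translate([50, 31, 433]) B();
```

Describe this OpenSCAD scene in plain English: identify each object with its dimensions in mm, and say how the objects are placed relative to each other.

A is a simple wooden stool: a rectangular seat 340 mm (x) by 302 mm (y), 31 mm thick, top face at z = 433 mm, on four square legs, each 30×30 mm in cross-section. The legs rest on z = 0, each flush with a corner of the seat.

B is a spool: two coaxial disc flanges of radius 120 mm and thickness 25 mm, joined by a core cylinder of radius 68 mm and height 233 mm. The lower flange rests on z = 0 and the three cylinders share a vertical axis.

The spool is on top of the stool, centred.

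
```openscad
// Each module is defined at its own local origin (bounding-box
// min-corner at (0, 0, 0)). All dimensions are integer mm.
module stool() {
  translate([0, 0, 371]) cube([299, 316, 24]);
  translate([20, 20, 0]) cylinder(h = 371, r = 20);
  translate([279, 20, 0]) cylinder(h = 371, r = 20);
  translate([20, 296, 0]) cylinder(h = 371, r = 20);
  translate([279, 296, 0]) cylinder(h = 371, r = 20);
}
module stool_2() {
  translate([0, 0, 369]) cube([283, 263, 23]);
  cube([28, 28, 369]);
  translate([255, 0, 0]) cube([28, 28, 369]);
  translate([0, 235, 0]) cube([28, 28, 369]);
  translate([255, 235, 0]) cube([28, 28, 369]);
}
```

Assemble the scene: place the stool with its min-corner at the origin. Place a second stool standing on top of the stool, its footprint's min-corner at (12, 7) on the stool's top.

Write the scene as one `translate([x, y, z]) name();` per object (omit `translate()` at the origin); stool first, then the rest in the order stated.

stool();
translate([12, 7, 395]) stool_2();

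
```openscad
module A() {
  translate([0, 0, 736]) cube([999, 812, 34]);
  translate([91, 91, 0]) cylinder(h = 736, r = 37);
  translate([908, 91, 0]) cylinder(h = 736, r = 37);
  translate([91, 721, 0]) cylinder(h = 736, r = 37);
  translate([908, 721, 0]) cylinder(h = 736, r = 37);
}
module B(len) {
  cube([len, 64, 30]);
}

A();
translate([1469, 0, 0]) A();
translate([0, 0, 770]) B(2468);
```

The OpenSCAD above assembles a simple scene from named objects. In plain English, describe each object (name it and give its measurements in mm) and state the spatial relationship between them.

A is a table: top 999 mm (x) × 812 mm (y), 34 mm thick, upper face at z = 770 mm, on four round legs of 74 mm diameter, each leg's bounding box inset 54 mm from the nearest pair of top edges, running from z = 0 to the bottom of the top.

B is a rectangular beam 2468 mm long (x), 64 mm deep (y), 30 mm thick (z).

The beam spans the tops of two tables placed 470 mm apart, resting at z = 770 mm.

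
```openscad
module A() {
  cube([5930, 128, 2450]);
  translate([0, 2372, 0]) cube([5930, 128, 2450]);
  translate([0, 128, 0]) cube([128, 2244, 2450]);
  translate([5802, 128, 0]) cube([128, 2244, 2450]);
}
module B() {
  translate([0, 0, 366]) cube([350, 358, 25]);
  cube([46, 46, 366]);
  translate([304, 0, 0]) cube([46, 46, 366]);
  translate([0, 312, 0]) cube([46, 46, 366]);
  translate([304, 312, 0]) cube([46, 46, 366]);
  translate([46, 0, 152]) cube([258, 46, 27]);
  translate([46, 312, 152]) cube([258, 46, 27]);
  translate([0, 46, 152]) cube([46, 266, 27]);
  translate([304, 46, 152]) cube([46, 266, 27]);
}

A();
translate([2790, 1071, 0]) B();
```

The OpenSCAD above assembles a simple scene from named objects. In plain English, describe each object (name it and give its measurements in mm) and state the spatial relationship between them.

A is the wall frame of a small rectangular building: four walls, each 2450 mm tall and 128 mm thick, enclosing a footprint 5930 mm (x) by 2500 mm (y) outside-to-outside, with no floor or roof. The front and back walls (the −y and +y sides) span the full width; the two side walls fit between them.

B is a four-legged stool. The seat is 350×358 mm, 25 mm thick, top at z = 391 mm. It stands on four square legs, each 46×46 mm in cross-section, from z = 0 to the seat underside, each flush with a corner of the seat. Four stretchers, 46 mm wide and 27 mm tall, connect adjacent legs with their undersides at z = 152 mm, each running between the inner faces of the legs it joins and aligned with the legs' outer faces on the other axis.

The stool sits inside the house frame, centred.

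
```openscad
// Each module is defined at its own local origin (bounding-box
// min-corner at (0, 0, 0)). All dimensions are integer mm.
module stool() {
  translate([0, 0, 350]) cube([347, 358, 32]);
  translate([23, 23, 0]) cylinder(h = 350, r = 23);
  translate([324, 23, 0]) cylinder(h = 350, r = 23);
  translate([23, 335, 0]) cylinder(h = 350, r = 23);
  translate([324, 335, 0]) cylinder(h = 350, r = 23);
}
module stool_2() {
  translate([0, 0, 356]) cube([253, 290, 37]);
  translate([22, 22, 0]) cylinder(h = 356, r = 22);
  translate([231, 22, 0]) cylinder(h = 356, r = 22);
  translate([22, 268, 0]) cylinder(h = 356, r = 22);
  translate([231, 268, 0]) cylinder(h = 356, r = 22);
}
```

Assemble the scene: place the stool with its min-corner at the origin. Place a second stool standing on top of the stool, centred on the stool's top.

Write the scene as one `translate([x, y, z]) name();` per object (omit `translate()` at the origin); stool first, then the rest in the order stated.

stool();
translate([47, 34, 382]) stool_2();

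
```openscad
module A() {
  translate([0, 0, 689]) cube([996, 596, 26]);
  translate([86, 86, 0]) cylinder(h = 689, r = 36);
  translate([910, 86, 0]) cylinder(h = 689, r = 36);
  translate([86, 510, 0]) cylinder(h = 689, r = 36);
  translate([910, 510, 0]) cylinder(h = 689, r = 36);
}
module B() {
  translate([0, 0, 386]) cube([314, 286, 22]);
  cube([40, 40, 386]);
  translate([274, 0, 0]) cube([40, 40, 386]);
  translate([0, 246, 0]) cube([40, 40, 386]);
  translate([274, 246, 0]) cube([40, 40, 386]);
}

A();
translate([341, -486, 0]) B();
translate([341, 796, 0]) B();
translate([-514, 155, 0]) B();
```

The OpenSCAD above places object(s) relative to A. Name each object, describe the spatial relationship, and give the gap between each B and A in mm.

Each stool's nearest face is 200 mm from the table's bounding box.

A is a table. B is a stool. Three stools sit around the table at the −y, +y, −x sides. The gap between each stool and the table is 200 mm.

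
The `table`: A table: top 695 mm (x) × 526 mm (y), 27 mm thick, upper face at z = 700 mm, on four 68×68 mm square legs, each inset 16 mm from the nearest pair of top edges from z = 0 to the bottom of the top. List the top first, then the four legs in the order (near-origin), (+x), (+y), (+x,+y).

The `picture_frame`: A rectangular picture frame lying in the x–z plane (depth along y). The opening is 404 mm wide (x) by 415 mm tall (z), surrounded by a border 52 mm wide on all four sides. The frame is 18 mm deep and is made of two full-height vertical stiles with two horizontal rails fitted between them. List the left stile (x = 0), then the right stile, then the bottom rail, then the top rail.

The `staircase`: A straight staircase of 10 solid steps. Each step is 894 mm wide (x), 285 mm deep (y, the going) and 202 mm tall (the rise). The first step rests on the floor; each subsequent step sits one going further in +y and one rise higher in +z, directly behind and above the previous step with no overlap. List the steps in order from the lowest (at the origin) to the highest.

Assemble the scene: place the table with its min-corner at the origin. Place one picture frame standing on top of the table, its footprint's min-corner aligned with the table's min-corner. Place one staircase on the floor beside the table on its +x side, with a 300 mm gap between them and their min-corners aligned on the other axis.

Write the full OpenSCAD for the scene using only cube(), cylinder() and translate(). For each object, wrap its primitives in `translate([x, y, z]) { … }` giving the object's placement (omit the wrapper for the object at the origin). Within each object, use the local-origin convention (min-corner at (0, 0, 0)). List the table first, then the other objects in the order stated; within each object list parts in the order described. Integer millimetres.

translate([0, 0, 673]) cube([695, 526, 27]);
translate([16, 16, 0]) cube([68, 68, 673]);
translate([611, 16, 0]) cube([68, 68, 673]);
translate([16, 442, 0]) cube([68, 68, 673]);
translate([611, 442, 0]) cube([68, 68, 673]);
translate([0, 0, 700]) {
  cube([52, 18, 519]);
  translate([456, 0, 0]) cube([52, 18, 519]);
  translate([52, 0, 0]) cube([404, 18, 52]);
  translate([52, 0, 467]) cube([404, 18, 52]);
}
translate([995, 0, 0]) {
  cube([894, 285, 202]);
  translate([0, 285, 202]) cube([894, 285, 202]);
  translate([0, 570, 404]) cube([894, 285, 202]);
  translate([0, 855, 606]) cube([894, 285, 202]);
  translate([0, 1140, 808]) cube([894, 285, 202]);
  translate([0, 1425, 1010]) cube([894, 285, 202]);
  translate([0, 1710, 1212]) cube([894, 285, 202]);
  translate([0, 1995, 1414]) cube([894, 285, 202]);
  translate([0, 2280, 1616]) cube([894, 285, 202]);
  translate([0, 2565, 1818]) cube([894, 285, 202]);
}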